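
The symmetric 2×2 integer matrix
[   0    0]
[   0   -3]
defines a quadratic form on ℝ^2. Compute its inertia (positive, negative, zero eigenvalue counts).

step 0: pivot -3 → sign −
step 1: row/col 1 already zero → sign 0
signature = (0, 1, 1)

Answer: (0, 1, 1)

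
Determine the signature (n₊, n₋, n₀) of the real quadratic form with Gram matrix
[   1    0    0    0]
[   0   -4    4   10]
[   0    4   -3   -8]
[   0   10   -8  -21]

step 0: pivot 1 → sign +
step 1: pivot -4 → sign −
step 2: pivot 1 → sign +
step 3: row/col 3 already zero → sign 0
signature = (2, 1, 1)

Answer: (2, 1, 1)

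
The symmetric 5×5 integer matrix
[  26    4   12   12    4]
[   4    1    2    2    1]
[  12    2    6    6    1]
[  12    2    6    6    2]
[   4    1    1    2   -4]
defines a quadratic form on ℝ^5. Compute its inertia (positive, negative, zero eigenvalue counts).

Answer: (4, 1, 0)

Derivation:
step 0: pivot 26 → sign +
step 1: pivot 5/13 → sign +
step 2: pivot 2/5 → sign +
step 3: pivot -15/2 → sign −
step 4: pivot 2/15 → sign +
signature = (4, 1, 0)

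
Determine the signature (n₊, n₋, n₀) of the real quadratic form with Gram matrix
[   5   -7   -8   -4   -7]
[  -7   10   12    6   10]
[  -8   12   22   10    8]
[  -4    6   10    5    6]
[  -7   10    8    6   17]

Answer: (4, 1, 0)

Derivation:
step 0: pivot 5 → sign +
step 1: pivot 1/5 → sign +
step 2: pivot 6 → sign +
step 3: pivot 1/3 → sign +
step 4: pivot -1 → sign −
signature = (4, 1, 0)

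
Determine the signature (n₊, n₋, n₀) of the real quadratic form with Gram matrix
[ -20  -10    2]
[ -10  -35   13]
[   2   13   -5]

step 0: pivot -20 → sign −
step 1: pivot -30 → sign −
step 2: row/col 2 already zero → sign 0
signature = (0, 2, 1)

Answer: (0, 2, 1)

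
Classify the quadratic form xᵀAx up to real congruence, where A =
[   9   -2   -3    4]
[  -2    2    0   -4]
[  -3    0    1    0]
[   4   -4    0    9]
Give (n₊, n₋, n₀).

step 0: pivot 9 → sign +
step 1: pivot 14/9 → sign +
step 2: pivot -2/7 → sign −
step 3: pivot 1 → sign +
signature = (3, 1, 0)

Answer: (3, 1, 0)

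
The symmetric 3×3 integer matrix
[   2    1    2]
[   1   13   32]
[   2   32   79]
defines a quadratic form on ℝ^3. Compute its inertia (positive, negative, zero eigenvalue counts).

Answer: (3, 0, 0)

Derivation:
step 0: pivot 2 → sign +
step 1: pivot 25/2 → sign +
step 2: pivot 3/25 → sign +
signature = (3, 0, 0)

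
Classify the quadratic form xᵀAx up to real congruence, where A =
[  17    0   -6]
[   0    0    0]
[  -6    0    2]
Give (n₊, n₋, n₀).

step 0: pivot 17 → sign +
step 1: pivot -2/17 → sign −
step 2: row/col 2 already zero → sign 0
signature = (1, 1, 1)

Answer: (1, 1, 1)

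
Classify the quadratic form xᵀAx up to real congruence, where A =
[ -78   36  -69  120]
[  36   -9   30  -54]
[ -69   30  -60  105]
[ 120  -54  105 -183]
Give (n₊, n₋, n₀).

step 0: pivot -78 → sign −
step 1: pivot 99/13 → sign +
step 2: pivot 13/22 → sign +
step 3: pivot 3/13 → sign +
signature = (3, 1, 0)

Answer: (3, 1, 0)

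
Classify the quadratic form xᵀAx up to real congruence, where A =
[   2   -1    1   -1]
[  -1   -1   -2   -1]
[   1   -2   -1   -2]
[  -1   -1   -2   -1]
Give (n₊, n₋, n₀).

step 0: pivot 2 → sign +
step 1: pivot -3/2 → sign −
step 2: row/col 2 already zero → sign 0
step 3: row/col 3 already zero → sign 0
signature = (1, 1, 2)

Answer: (1, 1, 2)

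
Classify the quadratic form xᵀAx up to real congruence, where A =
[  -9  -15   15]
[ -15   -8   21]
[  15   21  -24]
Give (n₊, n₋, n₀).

Answer: (2, 1, 0)

Derivation:
step 0: pivot -9 → sign −
step 1: pivot 17 → sign +
step 2: pivot 1/17 → sign +
signature = (2, 1, 0)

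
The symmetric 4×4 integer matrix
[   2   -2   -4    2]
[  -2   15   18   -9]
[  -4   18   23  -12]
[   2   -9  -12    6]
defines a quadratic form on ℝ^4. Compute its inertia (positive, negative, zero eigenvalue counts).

step 0: pivot 2 → sign +
step 1: pivot 13 → sign +
step 2: pivot -1/13 → sign −
step 3: pivot 3 → sign +
signature = (3, 1, 0)

Answer: (3, 1, 0)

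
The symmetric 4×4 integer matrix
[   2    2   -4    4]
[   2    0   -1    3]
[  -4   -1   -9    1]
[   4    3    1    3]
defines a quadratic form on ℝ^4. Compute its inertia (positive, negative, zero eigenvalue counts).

Answer: (1, 2, 1)

Derivation:
step 0: pivot 2 → sign +
step 1: pivot -2 → sign −
step 2: pivot -25/2 → sign −
step 3: row/col 3 already zero → sign 0
signature = (1, 2, 1)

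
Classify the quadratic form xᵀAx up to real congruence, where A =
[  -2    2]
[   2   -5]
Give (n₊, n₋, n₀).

Answer: (0, 2, 0)

Derivation:
step 0: pivot -2 → sign −
step 1: pivot -3 → sign −
signature = (0, 2, 0)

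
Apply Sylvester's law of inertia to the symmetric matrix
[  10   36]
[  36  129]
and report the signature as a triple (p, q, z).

Answer: (1, 1, 0)

Derivation:
step 0: pivot 10 → sign +
step 1: pivot -3/5 → sign −
signature = (1, 1, 0)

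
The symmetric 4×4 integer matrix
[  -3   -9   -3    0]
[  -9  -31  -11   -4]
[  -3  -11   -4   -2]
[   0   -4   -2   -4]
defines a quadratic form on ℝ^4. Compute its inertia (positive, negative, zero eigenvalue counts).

step 0: pivot -3 → sign −
step 1: pivot -4 → sign −
step 2: row/col 2 already zero → sign 0
step 3: row/col 3 already zero → sign 0
signature = (0, 2, 2)

Answer: (0, 2, 2)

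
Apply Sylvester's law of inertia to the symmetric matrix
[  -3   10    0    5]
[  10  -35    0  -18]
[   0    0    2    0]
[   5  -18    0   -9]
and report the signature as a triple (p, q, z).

step 0: pivot -3 → sign −
step 1: pivot -5/3 → sign −
step 2: pivot 2 → sign +
step 3: pivot 2/5 → sign +
signature = (2, 2, 0)

Answer: (2, 2, 0)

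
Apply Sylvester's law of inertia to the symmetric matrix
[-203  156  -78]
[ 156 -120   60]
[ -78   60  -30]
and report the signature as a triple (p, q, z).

step 0: pivot -203 → sign −
step 1: pivot -24/203 → sign −
step 2: row/col 2 already zero → sign 0
signature = (0, 2, 1)

Answer: (0, 2, 1)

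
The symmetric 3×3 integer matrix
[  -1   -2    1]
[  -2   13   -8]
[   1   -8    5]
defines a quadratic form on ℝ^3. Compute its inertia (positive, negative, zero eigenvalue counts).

step 0: pivot -1 → sign −
step 1: pivot 17 → sign +
step 2: pivot 2/17 → sign +
signature = (2, 1, 0)

Answer: (2, 1, 0)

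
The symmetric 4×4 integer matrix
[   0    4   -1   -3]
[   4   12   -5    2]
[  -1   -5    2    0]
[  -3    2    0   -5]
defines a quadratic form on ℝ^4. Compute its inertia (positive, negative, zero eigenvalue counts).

Answer: (3, 1, 0)

Derivation:
step 0: pivot 12 → sign +
step 1: pivot -4/3 → sign −
step 2: pivot 1/4 → sign +
step 3: pivot 3/4 → sign +
signature = (3, 1, 0)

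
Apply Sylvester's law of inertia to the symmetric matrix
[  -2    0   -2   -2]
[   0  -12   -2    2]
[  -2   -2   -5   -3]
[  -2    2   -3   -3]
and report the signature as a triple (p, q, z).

step 0: pivot -2 → sign −
step 1: pivot -12 → sign −
step 2: pivot -8/3 → sign −
step 3: row/col 3 already zero → sign 0
signature = (0, 3, 1)

Answer: (0, 3, 1)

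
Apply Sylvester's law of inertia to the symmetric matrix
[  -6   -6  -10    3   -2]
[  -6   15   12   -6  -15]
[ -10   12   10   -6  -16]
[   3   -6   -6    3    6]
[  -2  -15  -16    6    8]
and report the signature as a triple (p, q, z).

step 0: pivot -6 → sign −
step 1: pivot 21 → sign +
step 2: pivot 76/21 → sign +
step 3: pivot -3/76 → sign −
step 4: pivot 1 → sign +
signature = (3, 2, 0)

Answer: (3, 2, 0)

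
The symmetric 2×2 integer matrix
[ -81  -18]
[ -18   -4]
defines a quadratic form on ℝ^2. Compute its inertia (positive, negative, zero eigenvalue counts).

step 0: pivot -81 → sign −
step 1: row/col 1 already zero → sign 0
signature = (0, 1, 1)

Answer: (0, 1, 1)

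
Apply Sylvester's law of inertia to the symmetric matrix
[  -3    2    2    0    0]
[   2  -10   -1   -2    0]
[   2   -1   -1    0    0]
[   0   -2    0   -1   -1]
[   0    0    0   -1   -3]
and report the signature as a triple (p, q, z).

step 0: pivot -3 → sign −
step 1: pivot -26/3 → sign −
step 2: pivot 9/26 → sign +
step 3: pivot -5/9 → sign −
step 4: pivot -6/5 → sign −
signature = (1, 4, 0)

Answer: (1, 4, 0)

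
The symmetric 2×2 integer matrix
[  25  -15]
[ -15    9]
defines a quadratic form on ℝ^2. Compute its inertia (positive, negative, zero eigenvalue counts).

Answer: (1, 0, 1)

Derivation:
step 0: pivot 25 → sign +
step 1: row/col 1 already zero → sign 0
signature = (1, 0, 1)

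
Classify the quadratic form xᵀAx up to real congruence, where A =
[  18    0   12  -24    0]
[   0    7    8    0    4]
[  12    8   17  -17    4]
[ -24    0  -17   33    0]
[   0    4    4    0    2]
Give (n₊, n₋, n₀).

Answer: (3, 1, 1)

Derivation:
step 0: pivot 18 → sign +
step 1: pivot 7 → sign +
step 2: pivot -1/7 → sign −
step 3: pivot 8 → sign +
step 4: row/col 4 already zero → sign 0
signature = (3, 1, 1)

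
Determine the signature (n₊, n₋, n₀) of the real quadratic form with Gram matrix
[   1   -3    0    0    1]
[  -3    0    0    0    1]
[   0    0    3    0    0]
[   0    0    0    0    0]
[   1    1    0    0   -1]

step 0: pivot 1 → sign +
step 1: pivot -9 → sign −
step 2: pivot 3 → sign +
step 3: pivot -2/9 → sign −
step 4: row/col 4 already zero → sign 0
signature = (2, 2, 1)

Answer: (2, 2, 1)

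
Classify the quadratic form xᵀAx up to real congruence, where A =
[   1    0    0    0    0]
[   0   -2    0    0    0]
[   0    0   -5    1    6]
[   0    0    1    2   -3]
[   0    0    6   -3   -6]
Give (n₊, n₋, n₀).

Answer: (2, 3, 0)

Derivation:
step 0: pivot 1 → sign +
step 1: pivot -2 → sign −
step 2: pivot -5 → sign −
step 3: pivot 11/5 → sign +
step 4: pivot -3/11 → sign −
signature = (2, 3, 0)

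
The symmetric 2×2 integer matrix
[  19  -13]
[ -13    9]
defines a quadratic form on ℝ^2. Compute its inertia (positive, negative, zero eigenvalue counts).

Answer: (2, 0, 0)

Derivation:
step 0: pivot 19 → sign +
step 1: pivot 2/19 → sign +
signature = (2, 0, 0)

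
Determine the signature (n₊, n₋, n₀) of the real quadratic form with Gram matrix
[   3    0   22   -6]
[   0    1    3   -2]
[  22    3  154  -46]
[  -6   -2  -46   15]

step 0: pivot 3 → sign +
step 1: pivot 1 → sign +
step 2: pivot -49/3 → sign −
step 3: pivot -1/49 → sign −
signature = (2, 2, 0)

Answer: (2, 2, 0)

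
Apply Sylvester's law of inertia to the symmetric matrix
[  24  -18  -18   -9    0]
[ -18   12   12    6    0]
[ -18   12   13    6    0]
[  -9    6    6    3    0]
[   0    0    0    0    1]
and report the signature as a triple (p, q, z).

Answer: (3, 1, 1)

Derivation:
step 0: pivot 24 → sign +
step 1: pivot -3/2 → sign −
step 2: pivot 1 → sign +
step 3: pivot 1 → sign +
step 4: row/col 4 already zero → sign 0
signature = (3, 1, 1)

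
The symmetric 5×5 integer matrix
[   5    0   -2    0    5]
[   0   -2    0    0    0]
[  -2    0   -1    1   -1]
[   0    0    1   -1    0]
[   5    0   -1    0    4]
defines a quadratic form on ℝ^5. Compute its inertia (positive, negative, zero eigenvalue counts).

step 0: pivot 5 → sign +
step 1: pivot -2 → sign −
step 2: pivot -9/5 → sign −
step 3: pivot -4/9 → sign −
step 4: pivot 1/4 → sign +
signature = (2, 3, 0)

Answer: (2, 3, 0)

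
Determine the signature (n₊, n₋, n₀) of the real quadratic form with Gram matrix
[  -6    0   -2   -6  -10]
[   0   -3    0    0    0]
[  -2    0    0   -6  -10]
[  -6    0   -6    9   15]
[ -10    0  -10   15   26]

step 0: pivot -6 → sign −
step 1: pivot -3 → sign −
step 2: pivot 2/3 → sign +
step 3: pivot -9 → sign −
step 4: pivot 1 → sign +
signature = (2, 3, 0)

Answer: (2, 3, 0)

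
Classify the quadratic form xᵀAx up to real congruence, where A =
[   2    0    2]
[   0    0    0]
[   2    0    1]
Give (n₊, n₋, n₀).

Answer: (1, 1, 1)

Derivation:
step 0: pivot 2 → sign +
step 1: pivot -1 → sign −
step 2: row/col 2 already zero → sign 0
signature = (1, 1, 1)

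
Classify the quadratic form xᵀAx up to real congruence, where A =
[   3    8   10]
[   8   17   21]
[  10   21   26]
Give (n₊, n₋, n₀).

Answer: (2, 1, 0)

Derivation:
step 0: pivot 3 → sign +
step 1: pivot -13/3 → sign −
step 2: pivot 1/13 → sign +
signature = (2, 1, 0)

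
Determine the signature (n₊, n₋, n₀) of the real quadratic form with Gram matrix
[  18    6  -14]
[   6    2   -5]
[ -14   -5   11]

Answer: (2, 1, 0)

Derivation:
step 0: pivot 18 → sign +
step 1: pivot 1/9 → sign +
step 2: pivot -1 → sign −
signature = (2, 1, 0)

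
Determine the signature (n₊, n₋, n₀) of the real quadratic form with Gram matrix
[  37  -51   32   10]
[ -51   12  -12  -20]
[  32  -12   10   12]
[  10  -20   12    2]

step 0: pivot 37 → sign +
step 1: pivot -2157/37 → sign −
step 2: pivot 6/719 → sign +
step 3: pivot -2/3 → sign −
signature = (2, 2, 0)

Answer: (2, 2, 0)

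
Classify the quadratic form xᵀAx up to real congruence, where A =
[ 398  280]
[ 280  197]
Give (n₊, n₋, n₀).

step 0: pivot 398 → sign +
step 1: pivot 3/199 → sign +
signature = (2, 0, 0)

Answer: (2, 0, 0)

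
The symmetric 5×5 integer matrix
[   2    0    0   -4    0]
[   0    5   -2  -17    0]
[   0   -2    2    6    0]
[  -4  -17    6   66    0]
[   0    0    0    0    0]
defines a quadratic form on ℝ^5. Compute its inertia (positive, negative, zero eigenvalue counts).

step 0: pivot 2 → sign +
step 1: pivot 5 → sign +
step 2: pivot 6/5 → sign +
step 3: pivot -1/3 → sign −
step 4: row/col 4 already zero → sign 0
signature = (3, 1, 1)

Answer: (3, 1, 1)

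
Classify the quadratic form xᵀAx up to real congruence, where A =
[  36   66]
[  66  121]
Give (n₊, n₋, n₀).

Answer: (1, 0, 1)

Derivation:
step 0: pivot 36 → sign +
step 1: row/col 1 already zero → sign 0
signature = (1, 0, 1)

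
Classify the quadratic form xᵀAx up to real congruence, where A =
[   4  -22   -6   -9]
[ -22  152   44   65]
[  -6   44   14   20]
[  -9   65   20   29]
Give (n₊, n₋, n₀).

Answer: (4, 0, 0)

Derivation:
step 0: pivot 4 → sign +
step 1: pivot 31 → sign +
step 2: pivot 34/31 → sign +
step 3: pivot 3/34 → sign +
signature = (4, 0, 0)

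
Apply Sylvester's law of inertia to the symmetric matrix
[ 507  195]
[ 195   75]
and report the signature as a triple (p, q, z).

Answer: (1, 0, 1)

Derivation:
step 0: pivot 507 → sign +
step 1: row/col 1 already zero → sign 0
signature = (1, 0, 1)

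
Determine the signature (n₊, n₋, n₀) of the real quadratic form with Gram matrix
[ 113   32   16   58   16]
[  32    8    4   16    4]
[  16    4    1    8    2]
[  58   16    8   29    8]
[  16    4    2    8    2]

step 0: pivot 113 → sign +
step 1: pivot -120/113 → sign −
step 2: pivot -1 → sign −
step 3: pivot -3/5 → sign −
step 4: row/col 4 already zero → sign 0
signature = (1, 3, 1)

Answer: (1, 3, 1)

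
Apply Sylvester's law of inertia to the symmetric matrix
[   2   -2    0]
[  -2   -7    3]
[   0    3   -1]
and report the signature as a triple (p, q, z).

Answer: (1, 1, 1)

Derivation:
step 0: pivot 2 → sign +
step 1: pivot -9 → sign −
step 2: row/col 2 already zero → sign 0
signature = (1, 1, 1)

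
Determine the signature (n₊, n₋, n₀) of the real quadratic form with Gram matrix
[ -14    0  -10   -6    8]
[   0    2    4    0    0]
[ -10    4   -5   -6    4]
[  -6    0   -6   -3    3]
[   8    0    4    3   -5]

step 0: pivot -14 → sign −
step 1: pivot 2 → sign +
step 2: pivot -41/7 → sign −
step 3: pivot 3/41 → sign +
step 4: row/col 4 already zero → sign 0
signature = (2, 2, 1)

Answer: (2, 2, 1)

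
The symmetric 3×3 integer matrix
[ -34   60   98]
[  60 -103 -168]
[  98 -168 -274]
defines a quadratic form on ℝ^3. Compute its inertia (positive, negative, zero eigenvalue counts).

step 0: pivot -34 → sign −
step 1: pivot 49/17 → sign +
step 2: row/col 2 already zero → sign 0
signature = (1, 1, 1)

Answer: (1, 1, 1)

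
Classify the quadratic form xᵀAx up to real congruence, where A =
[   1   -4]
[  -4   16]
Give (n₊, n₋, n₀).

step 0: pivot 1 → sign +
step 1: row/col 1 already zero → sign 0
signature = (1, 0, 1)

Answer: (1, 0, 1)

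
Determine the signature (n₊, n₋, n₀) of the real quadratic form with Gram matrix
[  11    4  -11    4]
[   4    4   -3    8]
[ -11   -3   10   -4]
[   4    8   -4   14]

Answer: (3, 1, 0)

Derivation:
step 0: pivot 11 → sign +
step 1: pivot 28/11 → sign +
step 2: pivot -39/28 → sign −
step 3: pivot 6/13 → sign +
signature = (3, 1, 0)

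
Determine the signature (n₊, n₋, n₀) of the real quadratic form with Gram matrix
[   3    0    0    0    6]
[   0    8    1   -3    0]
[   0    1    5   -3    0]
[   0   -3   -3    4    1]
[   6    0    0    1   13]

Answer: (5, 0, 0)

Derivation:
step 0: pivot 3 → sign +
step 1: pivot 8 → sign +
step 2: pivot 39/8 → sign +
step 3: pivot 19/13 → sign +
step 4: pivot 6/19 → sign +
signature = (5, 0, 0)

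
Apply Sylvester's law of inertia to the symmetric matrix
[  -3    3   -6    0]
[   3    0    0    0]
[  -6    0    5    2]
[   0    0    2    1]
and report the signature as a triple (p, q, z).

step 0: pivot -3 → sign −
step 1: pivot 3 → sign +
step 2: pivot 5 → sign +
step 3: pivot 1/5 → sign +
signature = (3, 1, 0)

Answer: (3, 1, 0)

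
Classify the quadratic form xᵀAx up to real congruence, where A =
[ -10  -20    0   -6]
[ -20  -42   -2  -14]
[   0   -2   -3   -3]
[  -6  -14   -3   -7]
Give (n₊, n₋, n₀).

Answer: (0, 4, 0)

Derivation:
step 0: pivot -10 → sign −
step 1: pivot -2 → sign −
step 2: pivot -1 → sign −
step 3: pivot -2/5 → sign −
signature = (0, 4, 0)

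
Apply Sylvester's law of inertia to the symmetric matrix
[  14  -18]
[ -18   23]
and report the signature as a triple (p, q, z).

Answer: (1, 1, 0)

Derivation:
step 0: pivot 14 → sign +
step 1: pivot -1/7 → sign −
signature = (1, 1, 0)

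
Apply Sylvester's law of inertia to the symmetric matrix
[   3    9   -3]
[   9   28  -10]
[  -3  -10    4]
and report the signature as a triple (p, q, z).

Answer: (2, 0, 1)

Derivation:
step 0: pivot 3 → sign +
step 1: pivot 1 → sign +
step 2: row/col 2 already zero → sign 0
signature = (2, 0, 1)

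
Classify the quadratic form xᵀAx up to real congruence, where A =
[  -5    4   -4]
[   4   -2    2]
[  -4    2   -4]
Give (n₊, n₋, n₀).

Answer: (1, 2, 0)

Derivation:
step 0: pivot -5 → sign −
step 1: pivot 6/5 → sign +
step 2: pivot -2 → sign −
signature = (1, 2, 0)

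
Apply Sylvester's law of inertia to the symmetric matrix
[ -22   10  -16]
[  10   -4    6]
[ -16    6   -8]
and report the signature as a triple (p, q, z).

Answer: (2, 1, 0)

Derivation:
step 0: pivot -22 → sign −
step 1: pivot 6/11 → sign +
step 2: pivot 2/3 → sign +
signature = (2, 1, 0)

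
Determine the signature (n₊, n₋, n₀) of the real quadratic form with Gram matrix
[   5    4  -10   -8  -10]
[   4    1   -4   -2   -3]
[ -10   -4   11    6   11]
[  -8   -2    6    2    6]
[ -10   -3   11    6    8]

Answer: (2, 3, 0)

Derivation:
step 0: pivot 5 → sign +
step 1: pivot -11/5 → sign −
step 2: pivot -19/11 → sign −
step 3: pivot 6/19 → sign +
step 4: pivot -2/3 → sign −
signature = (2, 3, 0)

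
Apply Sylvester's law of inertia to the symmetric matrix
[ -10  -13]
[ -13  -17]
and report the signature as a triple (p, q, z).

step 0: pivot -10 → sign −
step 1: pivot -1/10 → sign −
signature = (0, 2, 0)

Answer: (0, 2, 0)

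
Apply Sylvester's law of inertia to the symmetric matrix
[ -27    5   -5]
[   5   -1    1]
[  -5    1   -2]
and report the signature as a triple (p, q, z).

Answer: (0, 3, 0)

Derivation:
step 0: pivot -27 → sign −
step 1: pivot -2/27 → sign −
step 2: pivot -1 → sign −
signature = (0, 3, 0)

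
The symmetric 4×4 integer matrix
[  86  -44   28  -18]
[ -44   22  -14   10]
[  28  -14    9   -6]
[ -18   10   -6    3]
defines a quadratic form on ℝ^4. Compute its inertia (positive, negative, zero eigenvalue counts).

step 0: pivot 86 → sign +
step 1: pivot -22/43 → sign −
step 2: pivot 1/11 → sign +
step 3: pivot -1 → sign −
signature = (2, 2, 0)

Answer: (2, 2, 0)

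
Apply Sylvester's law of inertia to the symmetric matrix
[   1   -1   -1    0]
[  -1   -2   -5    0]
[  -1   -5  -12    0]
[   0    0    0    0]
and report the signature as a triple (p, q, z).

Answer: (1, 2, 1)

Derivation:
step 0: pivot 1 → sign +
step 1: pivot -3 → sign −
step 2: pivot -1 → sign −
step 3: row/col 3 already zero → sign 0
signature = (1, 2, 1)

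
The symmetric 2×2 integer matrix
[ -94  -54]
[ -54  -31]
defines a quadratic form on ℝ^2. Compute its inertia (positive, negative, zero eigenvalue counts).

Answer: (1, 1, 0)

Derivation:
step 0: pivot -94 → sign −
step 1: pivot 1/47 → sign +
signature = (1, 1, 0)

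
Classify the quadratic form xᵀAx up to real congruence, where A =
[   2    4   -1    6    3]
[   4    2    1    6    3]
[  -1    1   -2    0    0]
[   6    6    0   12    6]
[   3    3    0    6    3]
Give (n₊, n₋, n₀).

Answer: (1, 2, 2)

Derivation:
step 0: pivot 2 → sign +
step 1: pivot -6 → sign −
step 2: pivot -1 → sign −
step 3: row/col 3 already zero → sign 0
step 4: row/col 4 already zero → sign 0
signature = (1, 2, 2)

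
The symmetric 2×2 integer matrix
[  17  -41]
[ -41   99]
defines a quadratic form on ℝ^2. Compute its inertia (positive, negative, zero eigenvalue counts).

step 0: pivot 17 → sign +
step 1: pivot 2/17 → sign +
signature = (2, 0, 0)

Answer: (2, 0, 0)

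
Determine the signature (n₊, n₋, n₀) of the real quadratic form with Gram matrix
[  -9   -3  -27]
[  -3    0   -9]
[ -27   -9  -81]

step 0: pivot -9 → sign −
step 1: pivot 1 → sign +
step 2: row/col 2 already zero → sign 0
signature = (1, 1, 1)

Answer: (1, 1, 1)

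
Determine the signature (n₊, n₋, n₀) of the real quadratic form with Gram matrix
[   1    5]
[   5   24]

Answer: (1, 1, 0)

Derivation:
step 0: pivot 1 → sign +
step 1: pivot -1 → sign −
signature = (1, 1, 0)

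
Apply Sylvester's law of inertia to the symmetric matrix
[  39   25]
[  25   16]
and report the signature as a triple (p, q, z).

Answer: (1, 1, 0)

Derivation:
step 0: pivot 39 → sign +
step 1: pivot -1/39 → sign −
signature = (1, 1, 0)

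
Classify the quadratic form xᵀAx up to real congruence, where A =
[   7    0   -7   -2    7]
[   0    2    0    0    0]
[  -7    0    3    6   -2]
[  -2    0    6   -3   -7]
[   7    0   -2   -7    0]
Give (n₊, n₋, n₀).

step 0: pivot 7 → sign +
step 1: pivot 2 → sign +
step 2: pivot -4 → sign −
step 3: pivot 3/7 → sign +
step 4: pivot -3/4 → sign −
signature = (3, 2, 0)

Answer: (3, 2, 0)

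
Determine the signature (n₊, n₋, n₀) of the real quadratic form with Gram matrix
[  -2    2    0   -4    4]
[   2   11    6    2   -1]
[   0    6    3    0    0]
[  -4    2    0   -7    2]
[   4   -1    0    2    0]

step 0: pivot -2 → sign −
step 1: pivot 13 → sign +
step 2: pivot 3/13 → sign +
step 3: pivot -3 → sign −
step 4: pivot -1 → sign −
signature = (2, 3, 0)

Answer: (2, 3, 0)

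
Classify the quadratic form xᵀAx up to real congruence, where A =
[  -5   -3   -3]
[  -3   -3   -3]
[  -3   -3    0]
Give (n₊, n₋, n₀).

Answer: (1, 2, 0)

Derivation:
step 0: pivot -5 → sign −
step 1: pivot -6/5 → sign −
step 2: pivot 3 → sign +
signature = (1, 2, 0)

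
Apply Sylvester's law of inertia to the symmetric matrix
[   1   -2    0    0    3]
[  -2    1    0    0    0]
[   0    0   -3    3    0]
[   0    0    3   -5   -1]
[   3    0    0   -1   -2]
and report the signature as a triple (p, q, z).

step 0: pivot 1 → sign +
step 1: pivot -3 → sign −
step 2: pivot -3 → sign −
step 3: pivot -2 → sign −
step 4: pivot 3/2 → sign +
signature = (2, 3, 0)

Answer: (2, 3, 0)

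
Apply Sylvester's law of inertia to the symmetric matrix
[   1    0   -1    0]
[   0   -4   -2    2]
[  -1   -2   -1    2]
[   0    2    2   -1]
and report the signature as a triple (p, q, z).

step 0: pivot 1 → sign +
step 1: pivot -4 → sign −
step 2: pivot -1 → sign −
step 3: pivot 1 → sign +
signature = (2, 2, 0)

Answer: (2, 2, 0)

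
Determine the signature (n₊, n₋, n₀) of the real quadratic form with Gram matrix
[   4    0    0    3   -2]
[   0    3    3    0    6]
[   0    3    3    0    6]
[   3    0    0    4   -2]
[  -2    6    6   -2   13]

Answer: (3, 1, 1)

Derivation:
step 0: pivot 4 → sign +
step 1: pivot 3 → sign +
step 2: pivot 7/4 → sign +
step 3: pivot -1/7 → sign −
step 4: row/col 4 already zero → sign 0
signature = (3, 1, 1)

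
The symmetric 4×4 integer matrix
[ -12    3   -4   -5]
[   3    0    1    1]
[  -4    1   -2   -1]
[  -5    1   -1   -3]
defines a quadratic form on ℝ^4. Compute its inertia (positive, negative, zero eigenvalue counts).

step 0: pivot -12 → sign −
step 1: pivot 3/4 → sign +
step 2: pivot -2/3 → sign −
step 3: pivot -1/3 → sign −
signature = (1, 3, 0)

Answer: (1, 3, 0)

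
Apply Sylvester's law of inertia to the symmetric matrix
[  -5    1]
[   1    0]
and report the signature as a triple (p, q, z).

step 0: pivot -5 → sign −
step 1: pivot 1/5 → sign +
signature = (1, 1, 0)

Answer: (1, 1, 0)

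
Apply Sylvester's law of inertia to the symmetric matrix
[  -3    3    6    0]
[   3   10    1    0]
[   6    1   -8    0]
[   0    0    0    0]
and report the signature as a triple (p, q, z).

step 0: pivot -3 → sign −
step 1: pivot 13 → sign +
step 2: pivot 3/13 → sign +
step 3: row/col 3 already zero → sign 0
signature = (2, 1, 1)

Answer: (2, 1, 1)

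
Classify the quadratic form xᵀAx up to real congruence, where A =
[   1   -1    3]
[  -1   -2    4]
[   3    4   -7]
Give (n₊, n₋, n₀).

Answer: (2, 1, 0)

Derivation:
step 0: pivot 1 → sign +
step 1: pivot -3 → sign −
step 2: pivot 1/3 → sign +
signature = (2, 1, 0)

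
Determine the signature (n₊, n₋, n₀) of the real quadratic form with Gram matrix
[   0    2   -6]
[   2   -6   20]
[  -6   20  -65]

step 0: pivot -6 → sign −
step 1: pivot 2/3 → sign +
step 2: pivot 1 → sign +
signature = (2, 1, 0)

Answer: (2, 1, 0)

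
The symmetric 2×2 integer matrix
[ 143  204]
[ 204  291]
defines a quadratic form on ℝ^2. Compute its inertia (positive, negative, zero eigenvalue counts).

step 0: pivot 143 → sign +
step 1: pivot -3/143 → sign −
signature = (1, 1, 0)

Answer: (1, 1, 0)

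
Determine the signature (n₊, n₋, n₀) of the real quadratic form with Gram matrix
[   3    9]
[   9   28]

Answer: (2, 0, 0)

Derivation:
step 0: pivot 3 → sign +
step 1: pivot 1 → sign +
signature = (2, 0, 0)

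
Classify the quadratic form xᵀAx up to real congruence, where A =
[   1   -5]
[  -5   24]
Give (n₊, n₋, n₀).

Answer: (1, 1, 0)

Derivation:
step 0: pivot 1 → sign +
step 1: pivot -1 → sign −
signature = (1, 1, 0)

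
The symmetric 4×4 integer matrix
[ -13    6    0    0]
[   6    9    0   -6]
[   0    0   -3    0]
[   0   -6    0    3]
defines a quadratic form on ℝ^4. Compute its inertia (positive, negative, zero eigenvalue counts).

Answer: (1, 3, 0)

Derivation:
step 0: pivot -13 → sign −
step 1: pivot 153/13 → sign +
step 2: pivot -3 → sign −
step 3: pivot -1/17 → sign −
signature = (1, 3, 0)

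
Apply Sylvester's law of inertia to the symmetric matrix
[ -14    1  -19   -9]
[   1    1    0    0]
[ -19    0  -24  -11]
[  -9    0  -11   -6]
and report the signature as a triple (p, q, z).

step 0: pivot -14 → sign −
step 1: pivot 15/14 → sign +
step 2: pivot 1/15 → sign +
step 3: pivot -3 → sign −
signature = (2, 2, 0)

Answer: (2, 2, 0)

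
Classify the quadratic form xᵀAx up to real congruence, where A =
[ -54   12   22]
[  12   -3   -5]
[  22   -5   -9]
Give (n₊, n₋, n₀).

step 0: pivot -54 → sign −
step 1: pivot -1/3 → sign −
step 2: row/col 2 already zero → sign 0
signature = (0, 2, 1)

Answer: (0, 2, 1)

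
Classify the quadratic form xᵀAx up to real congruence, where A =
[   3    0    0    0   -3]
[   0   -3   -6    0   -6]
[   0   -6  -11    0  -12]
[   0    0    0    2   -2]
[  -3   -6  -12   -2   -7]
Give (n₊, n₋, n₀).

Answer: (3, 1, 1)

Derivation:
step 0: pivot 3 → sign +
step 1: pivot -3 → sign −
step 2: pivot 1 → sign +
step 3: pivot 2 → sign +
step 4: row/col 4 already zero → sign 0
signature = (3, 1, 1)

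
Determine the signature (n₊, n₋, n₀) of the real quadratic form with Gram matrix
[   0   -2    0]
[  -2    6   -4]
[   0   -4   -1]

Answer: (1, 2, 0)

Derivation:
step 0: pivot 6 → sign +
step 1: pivot -2/3 → sign −
step 2: pivot -1 → sign −
signature = (1, 2, 0)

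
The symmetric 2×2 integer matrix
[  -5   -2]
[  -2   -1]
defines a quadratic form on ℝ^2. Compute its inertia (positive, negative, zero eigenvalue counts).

Answer: (0, 2, 0)

Derivation:
step 0: pivot -5 → sign −
step 1: pivot -1/5 → sign −
signature = (0, 2, 0)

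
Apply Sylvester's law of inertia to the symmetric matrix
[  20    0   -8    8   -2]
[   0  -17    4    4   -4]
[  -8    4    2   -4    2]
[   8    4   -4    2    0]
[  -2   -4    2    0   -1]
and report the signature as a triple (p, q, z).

Answer: (1, 3, 1)

Derivation:
step 0: pivot 20 → sign +
step 1: pivot -17 → sign −
step 2: pivot -22/85 → sign −
step 3: pivot -2/11 → sign −
step 4: row/col 4 already zero → sign 0
signature = (1, 3, 1)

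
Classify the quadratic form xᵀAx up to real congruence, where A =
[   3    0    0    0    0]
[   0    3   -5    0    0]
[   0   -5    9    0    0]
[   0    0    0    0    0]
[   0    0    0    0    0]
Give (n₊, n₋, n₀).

Answer: (3, 0, 2)

Derivation:
step 0: pivot 3 → sign +
step 1: pivot 3 → sign +
step 2: pivot 2/3 → sign +
step 3: row/col 3 already zero → sign 0
step 4: row/col 4 already zero → sign 0
signature = (3, 0, 2)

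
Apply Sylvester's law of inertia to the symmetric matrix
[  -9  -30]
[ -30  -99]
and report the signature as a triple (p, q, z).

Answer: (1, 1, 0)

Derivation:
step 0: pivot -9 → sign −
step 1: pivot 1 → sign +
signature = (1, 1, 0)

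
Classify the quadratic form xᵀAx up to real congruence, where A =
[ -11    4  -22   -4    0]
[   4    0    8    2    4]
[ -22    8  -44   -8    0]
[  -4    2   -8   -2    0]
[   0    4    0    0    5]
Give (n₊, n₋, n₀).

Answer: (1, 3, 1)

Derivation:
step 0: pivot -11 → sign −
step 1: pivot 16/11 → sign +
step 2: pivot -3/4 → sign −
step 3: pivot -3 → sign −
step 4: row/col 4 already zero → sign 0
signature = (1, 3, 1)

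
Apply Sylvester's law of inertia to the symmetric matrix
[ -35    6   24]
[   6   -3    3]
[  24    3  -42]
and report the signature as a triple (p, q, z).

Answer: (1, 2, 0)

Derivation:
step 0: pivot -35 → sign −
step 1: pivot -69/35 → sign −
step 2: pivot 3/23 → sign +
signature = (1, 2, 0)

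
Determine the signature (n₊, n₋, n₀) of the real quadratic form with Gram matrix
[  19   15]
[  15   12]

Answer: (2, 0, 0)

Derivation:
step 0: pivot 19 → sign +
step 1: pivot 3/19 → sign +
signature = (2, 0, 0)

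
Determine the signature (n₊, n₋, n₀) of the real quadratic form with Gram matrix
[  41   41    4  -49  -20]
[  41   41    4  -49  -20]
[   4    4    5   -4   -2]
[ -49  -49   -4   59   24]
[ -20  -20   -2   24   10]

step 0: pivot 41 → sign +
step 1: pivot 189/41 → sign +
step 2: pivot 58/189 → sign +
step 3: pivot 6/29 → sign +
step 4: row/col 4 already zero → sign 0
signature = (4, 0, 1)

Answer: (4, 0, 1)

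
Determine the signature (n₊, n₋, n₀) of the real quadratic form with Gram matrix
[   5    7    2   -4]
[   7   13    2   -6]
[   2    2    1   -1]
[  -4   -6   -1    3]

step 0: pivot 5 → sign +
step 1: pivot 16/5 → sign +
step 2: pivot -1/4 → sign −
step 3: pivot 1 → sign +
signature = (3, 1, 0)

Answer: (3, 1, 0)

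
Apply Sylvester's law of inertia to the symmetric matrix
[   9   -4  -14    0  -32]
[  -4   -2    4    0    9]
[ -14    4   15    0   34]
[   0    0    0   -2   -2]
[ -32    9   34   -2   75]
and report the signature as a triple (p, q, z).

step 0: pivot 9 → sign +
step 1: pivot -34/9 → sign −
step 2: pivot -93/17 → sign −
step 3: pivot -2 → sign −
step 4: pivot -3/62 → sign −
signature = (1, 4, 0)

Answer: (1, 4, 0)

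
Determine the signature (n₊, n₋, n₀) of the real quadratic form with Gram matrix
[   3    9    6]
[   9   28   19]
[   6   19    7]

Answer: (2, 1, 0)

Derivation:
step 0: pivot 3 → sign +
step 1: pivot 1 → sign +
step 2: pivot -6 → sign −
signature = (2, 1, 0)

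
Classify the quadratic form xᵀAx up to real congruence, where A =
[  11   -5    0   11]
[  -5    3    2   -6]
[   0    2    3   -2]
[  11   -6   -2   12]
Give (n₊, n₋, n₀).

Answer: (2, 2, 0)

Derivation:
step 0: pivot 11 → sign +
step 1: pivot 8/11 → sign +
step 2: pivot -5/2 → sign −
step 3: pivot -3/20 → sign −
signature = (2, 2, 0)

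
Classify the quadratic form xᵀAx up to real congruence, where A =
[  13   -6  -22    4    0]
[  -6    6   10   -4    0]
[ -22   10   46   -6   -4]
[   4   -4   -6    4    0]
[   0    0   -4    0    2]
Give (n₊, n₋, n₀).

Answer: (5, 0, 0)

Derivation:
step 0: pivot 13 → sign +
step 1: pivot 42/13 → sign +
step 2: pivot 184/21 → sign +
step 3: pivot 59/46 → sign +
step 4: pivot 6/59 → sign +
signature = (5, 0, 0)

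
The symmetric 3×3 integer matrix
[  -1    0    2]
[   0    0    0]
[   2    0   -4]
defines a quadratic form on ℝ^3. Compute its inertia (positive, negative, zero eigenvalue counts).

Answer: (0, 1, 2)

Derivation:
step 0: pivot -1 → sign −
step 1: row/col 1 already zero → sign 0
step 2: row/col 2 already zero → sign 0
signature = (0, 1, 2)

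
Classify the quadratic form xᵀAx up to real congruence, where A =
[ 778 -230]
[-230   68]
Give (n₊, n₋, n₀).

step 0: pivot 778 → sign +
step 1: pivot 2/389 → sign +
signature = (2, 0, 0)

Answer: (2, 0, 0)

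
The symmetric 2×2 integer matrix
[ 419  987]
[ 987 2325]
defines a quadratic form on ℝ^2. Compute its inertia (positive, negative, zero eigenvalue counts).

step 0: pivot 419 → sign +
step 1: pivot 6/419 → sign +
signature = (2, 0, 0)

Answer: (2, 0, 0)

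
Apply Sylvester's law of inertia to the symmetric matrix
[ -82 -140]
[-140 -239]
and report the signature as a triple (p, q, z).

step 0: pivot -82 → sign −
step 1: pivot 1/41 → sign +
signature = (1, 1, 0)

Answer: (1, 1, 0)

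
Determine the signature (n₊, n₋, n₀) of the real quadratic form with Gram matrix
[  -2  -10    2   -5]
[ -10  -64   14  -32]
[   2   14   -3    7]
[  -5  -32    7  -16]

step 0: pivot -2 → sign −
step 1: pivot -14 → sign −
step 2: pivot 1/7 → sign +
step 3: row/col 3 already zero → sign 0
signature = (1, 2, 1)

Answer: (1, 2, 1)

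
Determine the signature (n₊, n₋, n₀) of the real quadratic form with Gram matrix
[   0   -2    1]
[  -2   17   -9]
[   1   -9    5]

step 0: pivot 17 → sign +
step 1: pivot -4/17 → sign −
step 2: pivot 1/4 → sign +
signature = (2, 1, 0)

Answer: (2, 1, 0)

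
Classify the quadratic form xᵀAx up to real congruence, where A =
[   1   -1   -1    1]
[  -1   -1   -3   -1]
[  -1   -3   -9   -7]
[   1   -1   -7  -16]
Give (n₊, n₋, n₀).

Answer: (2, 2, 0)

Derivation:
step 0: pivot 1 → sign +
step 1: pivot -2 → sign −
step 2: pivot -2 → sign −
step 3: pivot 1 → sign +
signature = (2, 2, 0)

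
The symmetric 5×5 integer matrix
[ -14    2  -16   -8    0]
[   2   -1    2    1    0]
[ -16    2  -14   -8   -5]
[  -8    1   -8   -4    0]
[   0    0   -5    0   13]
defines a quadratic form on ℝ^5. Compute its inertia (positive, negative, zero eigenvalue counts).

step 0: pivot -14 → sign −
step 1: pivot -5/7 → sign −
step 2: pivot 22/5 → sign +
step 3: pivot 3/11 → sign +
step 4: pivot 1/2 → sign +
signature = (3, 2, 0)

Answer: (3, 2, 0)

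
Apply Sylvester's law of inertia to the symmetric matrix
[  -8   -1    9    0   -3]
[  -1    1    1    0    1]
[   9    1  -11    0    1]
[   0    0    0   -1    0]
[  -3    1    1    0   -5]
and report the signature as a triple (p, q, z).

Answer: (1, 3, 1)

Derivation:
step 0: pivot -8 → sign −
step 1: pivot 9/8 → sign +
step 2: pivot -8/9 → sign −
step 3: pivot -1 → sign −
step 4: row/col 4 already zero → sign 0
signature = (1, 3, 1)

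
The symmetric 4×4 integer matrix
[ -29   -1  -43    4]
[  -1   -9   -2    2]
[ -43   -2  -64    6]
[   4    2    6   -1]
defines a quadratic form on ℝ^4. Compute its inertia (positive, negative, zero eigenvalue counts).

Answer: (0, 4, 0)

Derivation:
step 0: pivot -29 → sign −
step 1: pivot -260/29 → sign −
step 2: pivot -11/52 → sign −
step 3: pivot -3/55 → sign −
signature = (0, 4, 0)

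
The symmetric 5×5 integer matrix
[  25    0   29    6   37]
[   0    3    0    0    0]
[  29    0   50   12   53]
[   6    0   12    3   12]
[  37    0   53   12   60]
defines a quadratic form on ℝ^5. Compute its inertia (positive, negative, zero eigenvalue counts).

step 0: pivot 25 → sign +
step 1: pivot 3 → sign +
step 2: pivot 409/25 → sign +
step 3: pivot 3/409 → sign +
step 4: pivot -1 → sign −
signature = (4, 1, 0)

Answer: (4, 1, 0)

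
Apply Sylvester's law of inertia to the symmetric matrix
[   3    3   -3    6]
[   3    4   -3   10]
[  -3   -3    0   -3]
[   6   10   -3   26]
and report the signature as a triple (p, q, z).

Answer: (3, 1, 0)

Derivation:
step 0: pivot 3 → sign +
step 1: pivot 1 → sign +
step 2: pivot -3 → sign −
step 3: pivot 1 → sign +
signature = (3, 1, 0)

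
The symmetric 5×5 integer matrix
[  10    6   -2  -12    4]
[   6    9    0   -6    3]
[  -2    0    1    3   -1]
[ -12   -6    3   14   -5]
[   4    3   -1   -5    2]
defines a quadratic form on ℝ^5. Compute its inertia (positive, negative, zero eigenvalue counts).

Answer: (3, 1, 1)

Derivation:
step 0: pivot 10 → sign +
step 1: pivot 27/5 → sign +
step 2: pivot 1/3 → sign +
step 3: pivot -1 → sign −
step 4: row/col 4 already zero → sign 0
signature = (3, 1, 1)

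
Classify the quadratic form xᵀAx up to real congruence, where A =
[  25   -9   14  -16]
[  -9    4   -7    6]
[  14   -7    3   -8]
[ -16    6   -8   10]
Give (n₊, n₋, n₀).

Answer: (2, 2, 0)

Derivation:
step 0: pivot 25 → sign +
step 1: pivot 19/25 → sign +
step 2: pivot -188/19 → sign −
step 3: pivot -3/47 → sign −
signature = (2, 2, 0)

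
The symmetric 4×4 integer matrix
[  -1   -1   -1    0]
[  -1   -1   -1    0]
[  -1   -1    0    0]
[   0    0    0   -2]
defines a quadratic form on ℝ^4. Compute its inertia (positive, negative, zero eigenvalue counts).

step 0: pivot -1 → sign −
step 1: pivot 1 → sign +
step 2: pivot -2 → sign −
step 3: row/col 3 already zero → sign 0
signature = (1, 2, 1)

Answer: (1, 2, 1)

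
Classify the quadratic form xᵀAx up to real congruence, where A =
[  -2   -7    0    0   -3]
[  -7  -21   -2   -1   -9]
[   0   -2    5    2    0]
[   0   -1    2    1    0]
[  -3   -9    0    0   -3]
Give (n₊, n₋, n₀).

Answer: (4, 1, 0)

Derivation:
step 0: pivot -2 → sign −
step 1: pivot 7/2 → sign +
step 2: pivot 27/7 → sign +
step 3: pivot 5/27 → sign +
step 4: pivot 3/5 → sign +
signature = (4, 1, 0)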